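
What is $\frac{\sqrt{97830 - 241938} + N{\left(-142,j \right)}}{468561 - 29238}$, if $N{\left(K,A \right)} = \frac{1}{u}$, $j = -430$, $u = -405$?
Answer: $- \frac{1}{177925815} + \frac{2 i \sqrt{4003}}{146441} \approx -5.6203 \cdot 10^{-9} + 0.00086409 i$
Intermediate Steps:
$N{\left(K,A \right)} = - \frac{1}{405}$ ($N{\left(K,A \right)} = \frac{1}{-405} = - \frac{1}{405}$)
$\frac{\sqrt{97830 - 241938} + N{\left(-142,j \right)}}{468561 - 29238} = \frac{\sqrt{97830 - 241938} - \frac{1}{405}}{468561 - 29238} = \frac{\sqrt{-144108} - \frac{1}{405}}{439323} = \left(6 i \sqrt{4003} - \frac{1}{405}\right) \frac{1}{439323} = \left(- \frac{1}{405} + 6 i \sqrt{4003}\right) \frac{1}{439323} = - \frac{1}{177925815} + \frac{2 i \sqrt{4003}}{146441}$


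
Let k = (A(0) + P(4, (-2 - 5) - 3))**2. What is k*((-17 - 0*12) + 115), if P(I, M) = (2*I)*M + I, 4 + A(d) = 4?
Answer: 566048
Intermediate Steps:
A(d) = 0 (A(d) = -4 + 4 = 0)
P(I, M) = I + 2*I*M (P(I, M) = 2*I*M + I = I + 2*I*M)
k = 5776 (k = (0 + 4*(1 + 2*((-2 - 5) - 3)))**2 = (0 + 4*(1 + 2*(-7 - 3)))**2 = (0 + 4*(1 + 2*(-10)))**2 = (0 + 4*(1 - 20))**2 = (0 + 4*(-19))**2 = (0 - 76)**2 = (-76)**2 = 5776)
k*((-17 - 0*12) + 115) = 5776*((-17 - 0*12) + 115) = 5776*((-17 - 1*0) + 115) = 5776*((-17 + 0) + 115) = 5776*(-17 + 115) = 5776*98 = 566048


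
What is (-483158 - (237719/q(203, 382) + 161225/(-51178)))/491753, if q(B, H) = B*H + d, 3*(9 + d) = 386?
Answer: -5761329760719249/5863820362116898 ≈ -0.98252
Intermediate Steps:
d = 359/3 (d = -9 + (1/3)*386 = -9 + 386/3 = 359/3 ≈ 119.67)
q(B, H) = 359/3 + B*H (q(B, H) = B*H + 359/3 = 359/3 + B*H)
(-483158 - (237719/q(203, 382) + 161225/(-51178)))/491753 = (-483158 - (237719/(359/3 + 203*382) + 161225/(-51178)))/491753 = (-483158 - (237719/(359/3 + 77546) + 161225*(-1/51178)))*(1/491753) = (-483158 - (237719/(232997/3) - 161225/51178))*(1/491753) = (-483158 - (237719*(3/232997) - 161225/51178))*(1/491753) = (-483158 - (713157/232997 - 161225/51178))*(1/491753) = (-483158 - 1*(-1066992379/11924320466))*(1/491753) = (-483158 + 1066992379/11924320466)*(1/491753) = -5761329760719249/11924320466*1/491753 = -5761329760719249/5863820362116898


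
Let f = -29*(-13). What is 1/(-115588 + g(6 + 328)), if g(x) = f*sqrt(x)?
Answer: -57794/6656557329 - 377*sqrt(334)/13313114658 ≈ -9.1998e-6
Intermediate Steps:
f = 377
g(x) = 377*sqrt(x)
1/(-115588 + g(6 + 328)) = 1/(-115588 + 377*sqrt(6 + 328)) = 1/(-115588 + 377*sqrt(334))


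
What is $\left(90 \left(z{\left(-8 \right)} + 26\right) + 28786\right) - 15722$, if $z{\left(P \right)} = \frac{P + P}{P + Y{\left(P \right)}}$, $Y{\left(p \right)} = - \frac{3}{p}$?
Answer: $\frac{951164}{61} \approx 15593.0$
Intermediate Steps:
$z{\left(P \right)} = \frac{2 P}{P - \frac{3}{P}}$ ($z{\left(P \right)} = \frac{P + P}{P - \frac{3}{P}} = \frac{2 P}{P - \frac{3}{P}}$)
$\left(90 \left(z{\left(-8 \right)} + 26\right) + 28786\right) - 15722 = \left(90 \left(\frac{2 \left(-8\right)^{2}}{-3 + \left(-8\right)^{2}} + 26\right) + 28786\right) - 15722 = \left(90 \left(2 \cdot 64 \frac{1}{-3 + 64} + 26\right) + 28786\right) - 15722 = \left(90 \left(2 \cdot 64 \cdot \frac{1}{61} + 26\right) + 28786\right) - 15722 = \left(90 \left(\frac{128}{61} + 26\right) + 28786\right) - 15722 = \left(90 \cdot \frac{1714}{61} + 28786\right) - 15722 = \left(\frac{154260}{61} + 28786\right) - 15722 = \frac{1910206}{61} - 15722 = \frac{951164}{61}$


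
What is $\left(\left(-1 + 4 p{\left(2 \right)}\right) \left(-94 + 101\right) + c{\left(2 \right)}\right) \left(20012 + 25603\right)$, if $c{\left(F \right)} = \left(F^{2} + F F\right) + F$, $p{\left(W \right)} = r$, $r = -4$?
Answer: $-4972035$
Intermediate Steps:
$p{\left(W \right)} = -4$
$c{\left(F \right)} = F + 2 F^{2}$ ($c{\left(F \right)} = \left(F^{2} + F^{2}\right) + F = 2 F^{2} + F = F + 2 F^{2}$)
$\left(\left(-1 + 4 p{\left(2 \right)}\right) \left(-94 + 101\right) + c{\left(2 \right)}\right) \left(20012 + 25603\right) = \left(\left(-1 + 4 \left(-4\right)\right) \left(-94 + 101\right) + 2 \left(1 + 2 \cdot 2\right)\right) \left(20012 + 25603\right) = \left(\left(-1 - 16\right) 7 + 2 \left(1 + 4\right)\right) 45615 = \left(\left(-17\right) 7 + 2 \cdot 5\right) 45615 = \left(-119 + 10\right) 45615 = \left(-109\right) 45615 = -4972035$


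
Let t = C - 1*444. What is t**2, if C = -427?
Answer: 758641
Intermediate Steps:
t = -871 (t = -427 - 1*444 = -427 - 444 = -871)
t**2 = (-871)**2 = 758641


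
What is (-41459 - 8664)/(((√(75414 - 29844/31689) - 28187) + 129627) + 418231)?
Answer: -91713140225693/950873770227183 + 50123*√934928939938/950873770227183 ≈ -0.096400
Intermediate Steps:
(-41459 - 8664)/(((√(75414 - 29844/31689) - 28187) + 129627) + 418231) = -50123/(((√(75414 - 29844*1/31689) - 28187) + 129627) + 418231) = -50123/(((√(75414 - 3316/3521) - 28187) + 129627) + 418231) = -50123/(((√(265529378/3521) - 28187) + 129627) + 418231) = -50123/(((√934928939938/3521 - 28187) + 129627) + 418231) = -50123/(((-28187 + √934928939938/3521) + 129627) + 418231) = -50123/((101440 + √934928939938/3521) + 418231) = -50123/(519671 + √934928939938/3521)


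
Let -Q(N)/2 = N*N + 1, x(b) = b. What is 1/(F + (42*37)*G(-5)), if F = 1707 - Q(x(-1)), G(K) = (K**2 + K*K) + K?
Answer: 1/71641 ≈ 1.3958e-5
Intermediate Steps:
Q(N) = -2 - 2*N**2 (Q(N) = -2*(N*N + 1) = -2*(N**2 + 1) = -2*(1 + N**2) = -2 - 2*N**2)
G(K) = K + 2*K**2 (G(K) = (K**2 + K**2) + K = 2*K**2 + K = K + 2*K**2)
F = 1711 (F = 1707 - (-2 - 2*(-1)**2) = 1707 - (-2 - 2*1) = 1707 - (-2 - 2) = 1707 - 1*(-4) = 1707 + 4 = 1711)
1/(F + (42*37)*G(-5)) = 1/(1711 + (42*37)*(-5*(1 + 2*(-5)))) = 1/(1711 + 1554*(-5*(1 - 10))) = 1/(1711 + 1554*(-5*(-9))) = 1/(1711 + 1554*45) = 1/(1711 + 69930) = 1/71641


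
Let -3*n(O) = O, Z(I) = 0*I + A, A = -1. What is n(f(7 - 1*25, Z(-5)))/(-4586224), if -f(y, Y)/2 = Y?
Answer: 1/6879336 ≈ 1.4536e-7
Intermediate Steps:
Z(I) = -1 (Z(I) = 0*I - 1 = 0 - 1 = -1)
f(y, Y) = -2*Y
n(O) = -O/3
n(f(7 - 1*25, Z(-5)))/(-4586224) = -(-2)*(-1)/3/(-4586224) = -1/3*2*(-1/4586224) = -2/3*(-1/4586224) = 1/6879336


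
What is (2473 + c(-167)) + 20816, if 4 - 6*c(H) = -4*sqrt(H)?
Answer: 69869/3 + 2*I*sqrt(167)/3 ≈ 23290.0 + 8.6152*I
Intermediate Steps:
c(H) = 2/3 + 2*sqrt(H)/3 (c(H) = 2/3 - (-2)*sqrt(H)/3 = 2/3 + 2*sqrt(H)/3)
(2473 + c(-167)) + 20816 = (2473 + (2/3 + 2*sqrt(-167)/3)) + 20816 = (2473 + (2/3 + 2*(I*sqrt(167))/3)) + 20816 = (2473 + (2/3 + 2*I*sqrt(167)/3)) + 20816 = (7421/3 + 2*I*sqrt(167)/3) + 20816 = 69869/3 + 2*I*sqrt(167)/3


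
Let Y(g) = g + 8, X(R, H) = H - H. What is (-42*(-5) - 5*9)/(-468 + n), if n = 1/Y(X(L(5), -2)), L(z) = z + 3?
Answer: -1320/3743 ≈ -0.35266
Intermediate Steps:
L(z) = 3 + z
X(R, H) = 0
Y(g) = 8 + g
n = ⅛ (n = 1/(8 + 0) = 1/8 = ⅛ ≈ 0.12500)
(-42*(-5) - 5*9)/(-468 + n) = (-42*(-5) - 5*9)/(-468 + ⅛) = (-1*(-210) - 45)/(-3743/8) = (210 - 45)*(-8/3743) = 165*(-8/3743) = -1320/3743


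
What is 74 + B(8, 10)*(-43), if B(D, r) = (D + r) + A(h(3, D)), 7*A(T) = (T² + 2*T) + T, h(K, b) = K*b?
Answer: -32764/7 ≈ -4680.6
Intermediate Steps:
A(T) = T²/7 + 3*T/7 (A(T) = ((T² + 2*T) + T)/7 = (T² + 3*T)/7 = T²/7 + 3*T/7)
B(D, r) = D + r + 3*D*(3 + 3*D)/7 (B(D, r) = (D + r) + (3*D)*(3 + 3*D)/7 = (D + r) + 3*D*(3 + 3*D)/7 = D + r + 3*D*(3 + 3*D)/7)
74 + B(8, 10)*(-43) = 74 + (8 + 10 + (9/7)*8*(1 + 8))*(-43) = 74 + (8 + 10 + (9/7)*8*9)*(-43) = 74 + (8 + 10 + 648/7)*(-43) = 74 + (774/7)*(-43) = 74 - 33282/7 = -32764/7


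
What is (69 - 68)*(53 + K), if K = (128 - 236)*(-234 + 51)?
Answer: 19817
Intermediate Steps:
K = 19764 (K = -108*(-183) = 19764)
(69 - 68)*(53 + K) = (69 - 68)*(53 + 19764) = 1*19817 = 19817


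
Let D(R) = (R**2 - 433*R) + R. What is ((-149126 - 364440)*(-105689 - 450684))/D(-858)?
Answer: 142867128059/553410 ≈ 2.5816e+5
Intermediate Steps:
D(R) = R**2 - 432*R
((-149126 - 364440)*(-105689 - 450684))/D(-858) = ((-149126 - 364440)*(-105689 - 450684))/((-858*(-432 - 858))) = (-513566*(-556373))/((-858*(-1290))) = 285734256118/1106820 = 285734256118*(1/1106820) = 142867128059/553410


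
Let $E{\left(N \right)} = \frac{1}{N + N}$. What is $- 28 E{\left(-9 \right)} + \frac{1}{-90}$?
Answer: $\frac{139}{90} \approx 1.5444$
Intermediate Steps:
$E{\left(N \right)} = \frac{1}{2 N}$
$- 28 E{\left(-9 \right)} + \frac{1}{-90} = - 28 \frac{1}{2 \left(-9\right)} + \frac{1}{-90} = - 28 \cdot \frac{1}{2} \left(- \frac{1}{9}\right) - \frac{1}{90} = \left(-28\right) \left(- \frac{1}{18}\right) - \frac{1}{90} = \frac{14}{9} - \frac{1}{90} = \frac{139}{90}$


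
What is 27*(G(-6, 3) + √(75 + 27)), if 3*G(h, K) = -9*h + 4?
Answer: 522 + 27*√102 ≈ 794.69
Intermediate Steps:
G(h, K) = 4/3 - 3*h (G(h, K) = (-9*h + 4)/3 = (4 - 9*h)/3 = 4/3 - 3*h)
27*(G(-6, 3) + √(75 + 27)) = 27*((4/3 - 3*(-6)) + √(75 + 27)) = 27*((4/3 + 18) + √102) = 27*(58/3 + √102) = 522 + 27*√102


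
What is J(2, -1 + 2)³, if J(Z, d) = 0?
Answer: 0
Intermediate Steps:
J(2, -1 + 2)³ = 0³ = 0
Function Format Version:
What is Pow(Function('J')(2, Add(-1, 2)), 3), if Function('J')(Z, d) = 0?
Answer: 0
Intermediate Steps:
Pow(Function('J')(2, Add(-1, 2)), 3) = Pow(0, 3) = 0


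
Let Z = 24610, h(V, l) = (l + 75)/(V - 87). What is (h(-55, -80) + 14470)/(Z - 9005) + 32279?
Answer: 14305882727/443182 ≈ 32280.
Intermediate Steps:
h(V, l) = (75 + l)/(-87 + V)
(h(-55, -80) + 14470)/(Z - 9005) + 32279 = ((75 - 80)/(-87 - 55) + 14470)/(24610 - 9005) + 32279 = (-5/(-142) + 14470)/15605 + 32279 = (-1/142*(-5) + 14470)*(1/15605) + 32279 = (5/142 + 14470)*(1/15605) + 32279 = (2054745/142)*(1/15605) + 32279 = 410949/443182 + 32279 = 14305882727/443182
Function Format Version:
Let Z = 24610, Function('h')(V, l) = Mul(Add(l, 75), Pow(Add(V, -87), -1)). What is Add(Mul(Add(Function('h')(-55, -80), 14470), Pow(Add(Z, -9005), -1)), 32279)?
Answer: Rational(14305882727, 443182) ≈ 32280.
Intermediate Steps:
Function('h')(V, l) = Mul(Pow(Add(-87, V), -1), Add(75, l)) (Function('h')(V, l) = Mul(Add(75, l), Pow(Add(-87, V), -1)) = Mul(Pow(Add(-87, V), -1), Add(75, l)))
Add(Mul(Add(Function('h')(-55, -80), 14470), Pow(Add(Z, -9005), -1)), 32279) = Add(Mul(Add(Mul(Pow(Add(-87, -55), -1), Add(75, -80)), 14470), Pow(Add(24610, -9005), -1)), 32279) = Add(Mul(Add(Mul(Pow(-142, -1), -5), 14470), Pow(15605, -1)), 32279) = Add(Mul(Add(Mul(Rational(-1, 142), -5), 14470), Rational(1, 15605)), 32279) = Add(Mul(Add(Rational(5, 142), 14470), Rational(1, 15605)), 32279) = Add(Mul(Rational(2054745, 142), Rational(1, 15605)), 32279) = Add(Rational(410949, 443182), 32279) = Rational(14305882727, 443182)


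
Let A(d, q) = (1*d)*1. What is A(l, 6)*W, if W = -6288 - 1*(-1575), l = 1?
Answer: -4713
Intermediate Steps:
A(d, q) = d (A(d, q) = d*1 = d)
W = -4713 (W = -6288 + 1575 = -4713)
A(l, 6)*W = 1*(-4713) = -4713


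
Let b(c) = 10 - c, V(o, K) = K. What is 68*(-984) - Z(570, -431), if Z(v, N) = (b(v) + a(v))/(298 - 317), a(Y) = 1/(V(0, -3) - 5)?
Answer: -10175105/152 ≈ -66942.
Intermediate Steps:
a(Y) = -⅛ (a(Y) = 1/(-3 - 5) = 1/(-8) = -⅛)
Z(v, N) = -79/152 + v/19 (Z(v, N) = ((10 - v) - ⅛)/(298 - 317) = (79/8 - v)/(-19) = (79/8 - v)*(-1/19) = -79/152 + v/19)
68*(-984) - Z(570, -431) = 68*(-984) - (-79/152 + (1/19)*570) = -66912 - (-79/152 + 30) = -66912 - 1*4481/152 = -66912 - 4481/152 = -10175105/152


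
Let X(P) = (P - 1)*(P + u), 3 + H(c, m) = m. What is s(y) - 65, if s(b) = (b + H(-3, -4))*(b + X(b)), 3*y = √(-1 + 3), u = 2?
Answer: -469/9 - 142*√2/27 ≈ -59.549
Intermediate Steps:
y = √2/3 (y = √(-1 + 3)/3 = √2/3 ≈ 0.47140)
H(c, m) = -3 + m
X(P) = (-1 + P)*(2 + P) (X(P) = (P - 1)*(P + 2) = (-1 + P)*(2 + P))
s(b) = (-7 + b)*(-2 + b² + 2*b) (s(b) = (b + (-3 - 4))*(b + (-2 + b + b²)) = (b - 7)*(-2 + b² + 2*b) = (-7 + b)*(-2 + b² + 2*b))
s(y) - 65 = (14 + (√2/3)³ - 16*√2/3 - 5*(√2/3)²) - 65 = (14 + 2*√2/27 - 16*√2/3 - 5*2/9) - 65 = (14 + 2*√2/27 - 16*√2/3 - 10/9) - 65 = (116/9 - 142*√2/27) - 65 = -469/9 - 142*√2/27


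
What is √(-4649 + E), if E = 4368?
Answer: I*√281 ≈ 16.763*I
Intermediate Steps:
√(-4649 + E) = √(-4649 + 4368) = √(-281) = I*√281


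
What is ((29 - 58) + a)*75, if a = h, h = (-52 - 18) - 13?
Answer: -8400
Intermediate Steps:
h = -83 (h = -70 - 13 = -83)
a = -83
((29 - 58) + a)*75 = ((29 - 58) - 83)*75 = (-29 - 83)*75 = -112*75 = -8400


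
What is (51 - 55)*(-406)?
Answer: 1624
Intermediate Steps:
(51 - 55)*(-406) = -4*(-406) = 1624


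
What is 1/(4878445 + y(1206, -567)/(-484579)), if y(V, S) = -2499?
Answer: 484579/2363992002154 ≈ 2.0498e-7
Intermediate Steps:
1/(4878445 + y(1206, -567)/(-484579)) = 1/(4878445 - 2499/(-484579)) = 1/(4878445 - 2499*(-1/484579)) = 1/(4878445 + 2499/484579) = 1/(2363992002154/484579) = 484579/2363992002154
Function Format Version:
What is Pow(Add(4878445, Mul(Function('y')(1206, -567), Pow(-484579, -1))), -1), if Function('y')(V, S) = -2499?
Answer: Rational(484579, 2363992002154) ≈ 2.0498e-7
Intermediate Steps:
Pow(Add(4878445, Mul(Function('y')(1206, -567), Pow(-484579, -1))), -1) = Pow(Add(4878445, Mul(-2499, Pow(-484579, -1))), -1) = Pow(Add(4878445, Mul(-2499, Rational(-1, 484579))), -1) = Pow(Add(4878445, Rational(2499, 484579)), -1) = Pow(Rational(2363992002154, 484579), -1) = Rational(484579, 2363992002154)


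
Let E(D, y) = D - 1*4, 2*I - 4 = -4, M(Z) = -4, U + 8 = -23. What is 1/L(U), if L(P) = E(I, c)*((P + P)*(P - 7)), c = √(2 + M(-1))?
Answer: -1/9424 ≈ -0.00010611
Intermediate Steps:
U = -31 (U = -8 - 23 = -31)
I = 0 (I = 2 + (½)*(-4) = 2 - 2 = 0)
c = I*√2 (c = √(2 - 4) = √(-2) = I*√2 ≈ 1.4142*I)
E(D, y) = -4 + D (E(D, y) = D - 4 = -4 + D)
L(P) = -8*P*(-7 + P) (L(P) = (-4 + 0)*((P + P)*(P - 7)) = -4*2*P*(-7 + P) = -8*P*(-7 + P))
1/L(U) = 1/(8*(-31)*(7 - 1*(-31))) = 1/(8*(-31)*(7 + 31)) = 1/(8*(-31)*38) = 1/(-9424) = -1/9424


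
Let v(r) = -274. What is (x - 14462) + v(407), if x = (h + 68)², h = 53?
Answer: -95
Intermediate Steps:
x = 14641 (x = (53 + 68)² = 121² = 14641)
(x - 14462) + v(407) = (14641 - 14462) - 274 = 179 - 274 = -95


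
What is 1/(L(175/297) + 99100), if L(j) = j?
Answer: 297/29432875 ≈ 1.0091e-5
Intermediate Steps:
1/(L(175/297) + 99100) = 1/(175/297 + 99100) = 1/(29432875/297) = 297/29432875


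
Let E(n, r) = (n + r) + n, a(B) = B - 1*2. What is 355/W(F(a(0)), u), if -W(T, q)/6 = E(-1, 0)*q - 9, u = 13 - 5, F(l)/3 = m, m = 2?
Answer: 71/30 ≈ 2.3667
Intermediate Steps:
a(B) = -2 + B (a(B) = B - 2 = -2 + B)
F(l) = 6 (F(l) = 3*2 = 6)
u = 8
E(n, r) = r + 2*n
W(T, q) = 54 + 12*q (W(T, q) = -6*((0 + 2*(-1))*q - 9) = -6*((0 - 2)*q - 9) = -6*(-2*q - 9) = -6*(-9 - 2*q) = 54 + 12*q)
355/W(F(a(0)), u) = 355/(54 + 12*8) = 355/(54 + 96) = 355/150 = 355*(1/150) = 71/30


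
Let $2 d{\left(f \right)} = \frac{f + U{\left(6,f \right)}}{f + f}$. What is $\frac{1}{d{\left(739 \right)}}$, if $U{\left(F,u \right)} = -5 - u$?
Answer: $- \frac{2956}{5} \approx -591.2$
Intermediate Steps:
$d{\left(f \right)} = - \frac{5}{4 f}$ ($d{\left(f \right)} = \frac{\left(f - \left(5 + f\right)\right) \frac{1}{f + f}}{2} = \frac{\left(-5\right) \frac{1}{2 f}}{2} = \frac{\left(- \frac{5}{2}\right) \frac{1}{f}}{2} = - \frac{5}{4 f}$)
$\frac{1}{d{\left(739 \right)}} = \frac{1}{\left(- \frac{5}{4}\right) \frac{1}{739}} = \frac{1}{- \frac{5}{2956}} = - \frac{2956}{5}$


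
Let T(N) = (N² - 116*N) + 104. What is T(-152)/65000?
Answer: 1021/1625 ≈ 0.62831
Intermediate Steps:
T(N) = 104 + N² - 116*N
T(-152)/65000 = (104 + (-152)² - 116*(-152))/65000 = (104 + 23104 + 17632)*(1/65000) = 40840*(1/65000) = 1021/1625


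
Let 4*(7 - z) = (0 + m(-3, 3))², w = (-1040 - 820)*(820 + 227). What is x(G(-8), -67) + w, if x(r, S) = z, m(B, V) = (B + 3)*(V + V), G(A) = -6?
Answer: -1947413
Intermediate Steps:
w = -1947420 (w = -1860*1047 = -1947420)
m(B, V) = 2*V*(3 + B) (m(B, V) = (3 + B)*(2*V) = 2*V*(3 + B))
z = 7 (z = 7 - (0 + 2*3*(3 - 3))²/4 = 7 - (0 + 2*3*0)²/4 = 7 - (0 + 0)²/4 = 7 - ¼*0² = 7 - ¼*0 = 7 + 0 = 7)
x(r, S) = 7
x(G(-8), -67) + w = 7 - 1947420 = -1947413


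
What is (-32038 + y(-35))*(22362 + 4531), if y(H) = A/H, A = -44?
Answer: -30154744398/35 ≈ -8.6156e+8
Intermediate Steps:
y(H) = -44/H
(-32038 + y(-35))*(22362 + 4531) = (-32038 - 44/(-35))*(22362 + 4531) = (-32038 - 44*(-1/35))*26893 = (-32038 + 44/35)*26893 = -1121286/35*26893 = -30154744398/35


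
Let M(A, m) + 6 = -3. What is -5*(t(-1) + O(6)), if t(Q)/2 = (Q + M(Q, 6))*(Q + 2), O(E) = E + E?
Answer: 40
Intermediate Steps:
O(E) = 2*E
M(A, m) = -9 (M(A, m) = -6 - 3 = -9)
t(Q) = 2*(-9 + Q)*(2 + Q) (t(Q) = 2*((Q - 9)*(Q + 2)) = 2*((-9 + Q)*(2 + Q)) = 2*(-9 + Q)*(2 + Q))
-5*(t(-1) + O(6)) = -5*((-36 - 14*(-1) + 2*(-1)²) + 2*6) = -5*((-36 + 14 + 2*1) + 12) = -5*((-36 + 14 + 2) + 12) = -5*(-20 + 12) = -5*(-8) = 40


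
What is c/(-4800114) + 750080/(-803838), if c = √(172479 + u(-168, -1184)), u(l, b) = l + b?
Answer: -375040/401919 - √171127/4800114 ≈ -0.93321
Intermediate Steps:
u(l, b) = b + l
c = √171127 (c = √(172479 + (-1184 - 168)) = √(172479 - 1352) = √171127 ≈ 413.67)
c/(-4800114) + 750080/(-803838) = √171127/(-4800114) + 750080/(-803838) = √171127*(-1/4800114) + 750080*(-1/803838) = -√171127/4800114 - 375040/401919 = -375040/401919 - √171127/4800114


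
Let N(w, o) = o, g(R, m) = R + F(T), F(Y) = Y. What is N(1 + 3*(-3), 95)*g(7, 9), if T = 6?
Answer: 1235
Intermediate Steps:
g(R, m) = 6 + R (g(R, m) = R + 6 = 6 + R)
N(1 + 3*(-3), 95)*g(7, 9) = 95*(6 + 7) = 95*13 = 1235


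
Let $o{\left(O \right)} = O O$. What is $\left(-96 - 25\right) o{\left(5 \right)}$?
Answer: $-3025$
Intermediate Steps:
$o{\left(O \right)} = O^{2}$
$\left(-96 - 25\right) o{\left(5 \right)} = \left(-96 - 25\right) 5^{2} = \left(-121\right) 25 = -3025$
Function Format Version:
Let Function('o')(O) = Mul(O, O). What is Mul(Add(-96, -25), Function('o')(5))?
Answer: -3025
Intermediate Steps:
Function('o')(O) = Pow(O, 2)
Mul(Add(-96, -25), Function('o')(5)) = Mul(Add(-96, -25), Pow(5, 2)) = Mul(-121, 25) = -3025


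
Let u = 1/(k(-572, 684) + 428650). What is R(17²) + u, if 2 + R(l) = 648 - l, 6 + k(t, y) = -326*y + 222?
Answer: 73499875/205882 ≈ 357.00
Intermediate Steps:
k(t, y) = 216 - 326*y (k(t, y) = -6 + (-326*y + 222) = -6 + (222 - 326*y) = 216 - 326*y)
R(l) = 646 - l (R(l) = -2 + (648 - l) = 646 - l)
u = 1/205882 (u = 1/((216 - 326*684) + 428650) = 1/((216 - 222984) + 428650) = 1/(-222768 + 428650) = 1/205882 ≈ 4.8572e-6)
R(17²) + u = (646 - 1*17²) + 1/205882 = (646 - 1*289) + 1/205882 = (646 - 289) + 1/205882 = 357 + 1/205882 = 73499875/205882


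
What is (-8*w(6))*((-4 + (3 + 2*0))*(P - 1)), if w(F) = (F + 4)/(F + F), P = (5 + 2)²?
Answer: 320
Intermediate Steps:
P = 49 (P = 7² = 49)
w(F) = (4 + F)/(2*F) (w(F) = (4 + F)/((2*F)) = (4 + F)*(1/(2*F)) = (4 + F)/(2*F))
(-8*w(6))*((-4 + (3 + 2*0))*(P - 1)) = (-4*(4 + 6)/6)*((-4 + (3 + 2*0))*(49 - 1)) = (-4*10/6)*((-4 + (3 + 0))*48) = (-8*⅚)*((-4 + 3)*48) = -(-20)*48/3 = -20/3*(-48) = 320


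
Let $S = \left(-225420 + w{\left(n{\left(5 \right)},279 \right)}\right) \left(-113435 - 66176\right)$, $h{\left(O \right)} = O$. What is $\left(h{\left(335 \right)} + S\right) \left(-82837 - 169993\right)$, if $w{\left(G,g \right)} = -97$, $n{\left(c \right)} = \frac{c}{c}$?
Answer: $-10240963651348260$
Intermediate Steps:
$n{\left(c \right)} = 1$
$S = 40505333887$ ($S = \left(-225420 - 97\right) \left(-113435 - 66176\right) = \left(-225517\right) \left(-179611\right) = 40505333887$)
$\left(h{\left(335 \right)} + S\right) \left(-82837 - 169993\right) = \left(335 + 40505333887\right) \left(-82837 - 169993\right) = 40505334222 \left(-252830\right) = -10240963651348260$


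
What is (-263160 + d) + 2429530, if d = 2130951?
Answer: 4297321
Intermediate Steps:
(-263160 + d) + 2429530 = (-263160 + 2130951) + 2429530 = 1867791 + 2429530 = 4297321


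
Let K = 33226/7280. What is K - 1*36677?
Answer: -133487667/3640 ≈ -36672.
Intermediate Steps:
K = 16613/3640 (K = 33226*(1/7280) = 16613/3640 ≈ 4.5640)
K - 1*36677 = 16613/3640 - 1*36677 = 16613/3640 - 36677 = -133487667/3640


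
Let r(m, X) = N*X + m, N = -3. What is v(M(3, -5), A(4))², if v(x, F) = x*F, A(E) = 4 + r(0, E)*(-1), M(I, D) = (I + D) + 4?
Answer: 1024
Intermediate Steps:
r(m, X) = m - 3*X (r(m, X) = -3*X + m = m - 3*X)
M(I, D) = 4 + D + I (M(I, D) = (D + I) + 4 = 4 + D + I)
A(E) = 4 + 3*E (A(E) = 4 + (0 - 3*E)*(-1) = 4 - 3*E*(-1) = 4 + 3*E)
v(x, F) = F*x
v(M(3, -5), A(4))² = ((4 + 3*4)*(4 - 5 + 3))² = ((4 + 12)*2)² = (16*2)² = 32² = 1024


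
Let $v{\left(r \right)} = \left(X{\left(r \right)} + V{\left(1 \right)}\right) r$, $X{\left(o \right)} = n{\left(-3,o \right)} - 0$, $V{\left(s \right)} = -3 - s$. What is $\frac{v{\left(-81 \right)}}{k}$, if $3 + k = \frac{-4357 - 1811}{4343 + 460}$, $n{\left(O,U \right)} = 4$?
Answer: $0$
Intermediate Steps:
$k = - \frac{6859}{1601}$ ($k = -3 + \frac{-4357 - 1811}{4343 + 460} = -3 - \frac{6168}{4803} = -3 - \frac{2056}{1601} = - \frac{6859}{1601} \approx -4.2842$)
$X{\left(o \right)} = 4$ ($X{\left(o \right)} = 4 - 0 = 4 + 0 = 4$)
$v{\left(r \right)} = 0$ ($v{\left(r \right)} = \left(4 - 4\right) r = 0 r = 0$)
$\frac{v{\left(-81 \right)}}{k} = \frac{0}{- \frac{6859}{1601}} = 0 \left(- \frac{1601}{6859}\right) = 0$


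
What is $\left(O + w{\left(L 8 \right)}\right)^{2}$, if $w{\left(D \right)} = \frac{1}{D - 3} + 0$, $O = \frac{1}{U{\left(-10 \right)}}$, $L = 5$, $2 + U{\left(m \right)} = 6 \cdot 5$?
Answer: $\frac{4225}{1073296} \approx 0.0039365$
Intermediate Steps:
$U{\left(m \right)} = 28$ ($U{\left(m \right)} = -2 + 6 \cdot 5 = -2 + 30 = 28$)
$O = \frac{1}{28} \approx 0.035714$
$w{\left(D \right)} = \frac{1}{-3 + D}$ ($w{\left(D \right)} = \frac{1}{-3 + D} + 0 = \frac{1}{-3 + D}$)
$\left(O + w{\left(L 8 \right)}\right)^{2} = \left(\frac{1}{28} + \frac{1}{-3 + 5 \cdot 8}\right)^{2} = \left(\frac{1}{28} + \frac{1}{-3 + 40}\right)^{2} = \left(\frac{1}{28} + \frac{1}{37}\right)^{2} = \left(\frac{65}{1036}\right)^{2} = \frac{4225}{1073296}$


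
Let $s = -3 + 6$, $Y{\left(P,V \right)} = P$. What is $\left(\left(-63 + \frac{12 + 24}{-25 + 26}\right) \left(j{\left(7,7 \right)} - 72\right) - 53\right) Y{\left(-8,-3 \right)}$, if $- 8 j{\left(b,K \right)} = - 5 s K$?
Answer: $-12293$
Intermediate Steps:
$s = 3$
$j{\left(b,K \right)} = \frac{15 K}{8}$ ($j{\left(b,K \right)} = - \frac{\left(-5\right) 3 K}{8} = - \frac{\left(-15\right) K}{8} = \frac{15 K}{8}$)
$\left(\left(-63 + \frac{12 + 24}{-25 + 26}\right) \left(j{\left(7,7 \right)} - 72\right) - 53\right) Y{\left(-8,-3 \right)} = \left(\left(-63 + \frac{12 + 24}{-25 + 26}\right) \left(\frac{15}{8} \cdot 7 - 72\right) - 53\right) \left(-8\right) = \left(\left(-63 + \frac{36}{1}\right) \left(\frac{105}{8} - 72\right) - 53\right) \left(-8\right) = \left(\left(-63 + 36 \cdot 1\right) \left(- \frac{471}{8}\right) - 53\right) \left(-8\right) = \left(\left(-63 + 36\right) \left(- \frac{471}{8}\right) - 53\right) \left(-8\right) = \left(\left(-27\right) \left(- \frac{471}{8}\right) - 53\right) \left(-8\right) = \left(\frac{12717}{8} - 53\right) \left(-8\right) = \frac{12293}{8} \left(-8\right) = -12293$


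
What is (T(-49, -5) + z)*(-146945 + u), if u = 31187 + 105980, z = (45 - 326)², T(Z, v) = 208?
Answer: -774114482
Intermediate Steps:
z = 78961 (z = (-281)² = 78961)
u = 137167
(T(-49, -5) + z)*(-146945 + u) = (208 + 78961)*(-146945 + 137167) = 79169*(-9778) = -774114482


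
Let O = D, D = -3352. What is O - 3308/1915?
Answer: -6422388/1915 ≈ -3353.7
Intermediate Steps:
O = -3352
O - 3308/1915 = -3352 - 3308/1915 = -6422388/1915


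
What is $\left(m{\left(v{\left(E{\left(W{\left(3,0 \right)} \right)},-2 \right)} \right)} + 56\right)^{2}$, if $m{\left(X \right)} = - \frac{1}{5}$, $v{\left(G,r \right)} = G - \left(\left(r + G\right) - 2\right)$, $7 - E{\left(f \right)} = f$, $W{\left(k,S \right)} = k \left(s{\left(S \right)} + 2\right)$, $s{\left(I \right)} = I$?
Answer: $\frac{77841}{25} \approx 3113.6$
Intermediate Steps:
$W{\left(k,S \right)} = k \left(2 + S\right)$ ($W{\left(k,S \right)} = k \left(S + 2\right) = k \left(2 + S\right)$)
$E{\left(f \right)} = 7 - f$
$v{\left(G,r \right)} = 2 - r$ ($v{\left(G,r \right)} = G - \left(\left(G + r\right) - 2\right) = G - \left(-2 + G + r\right) = 2 - r$)
$m{\left(X \right)} = - \frac{1}{5}$ ($m{\left(X \right)} = \left(-1\right) \frac{1}{5} = - \frac{1}{5}$)
$\left(m{\left(v{\left(E{\left(W{\left(3,0 \right)} \right)},-2 \right)} \right)} + 56\right)^{2} = \left(- \frac{1}{5} + 56\right)^{2} = \left(\frac{279}{5}\right)^{2} = \frac{77841}{25}$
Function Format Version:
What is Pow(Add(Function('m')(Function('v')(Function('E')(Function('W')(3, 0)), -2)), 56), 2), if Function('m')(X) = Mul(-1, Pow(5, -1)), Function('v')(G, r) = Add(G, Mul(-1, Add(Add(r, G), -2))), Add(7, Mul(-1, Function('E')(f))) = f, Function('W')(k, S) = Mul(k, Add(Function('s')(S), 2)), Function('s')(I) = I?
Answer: Rational(77841, 25) ≈ 3113.6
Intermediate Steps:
Function('W')(k, S) = Mul(k, Add(2, S)) (Function('W')(k, S) = Mul(k, Add(S, 2)) = Mul(k, Add(2, S)))
Function('E')(f) = Add(7, Mul(-1, f))
Function('v')(G, r) = Add(2, Mul(-1, r)) (Function('v')(G, r) = Add(G, Mul(-1, Add(Add(G, r), -2))) = Add(G, Mul(-1, Add(-2, G, r))) = Add(G, Add(2, Mul(-1, G), Mul(-1, r))) = Add(2, Mul(-1, r)))
Function('m')(X) = Rational(-1, 5) (Function('m')(X) = Mul(-1, Rational(1, 5)) = Rational(-1, 5))
Pow(Add(Function('m')(Function('v')(Function('E')(Function('W')(3, 0)), -2)), 56), 2) = Pow(Add(Rational(-1, 5), 56), 2) = Pow(Rational(279, 5), 2) = Rational(77841, 25)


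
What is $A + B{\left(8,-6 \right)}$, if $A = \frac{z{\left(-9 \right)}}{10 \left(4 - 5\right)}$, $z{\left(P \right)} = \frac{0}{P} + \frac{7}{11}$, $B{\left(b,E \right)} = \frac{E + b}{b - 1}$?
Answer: $\frac{171}{770} \approx 0.22208$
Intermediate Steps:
$B{\left(b,E \right)} = \frac{E + b}{-1 + b}$
$z{\left(P \right)} = \frac{7}{11}$ ($z{\left(P \right)} = 0 + 7 \cdot \frac{1}{11} = 0 + \frac{7}{11} = \frac{7}{11}$)
$A = - \frac{7}{110}$ ($A = \frac{7}{11 \cdot 10 \left(4 - 5\right)} = \frac{7}{11 \cdot 10 \left(-1\right)} = \frac{7}{11 \left(-10\right)} = \frac{7}{11} \left(- \frac{1}{10}\right) = - \frac{7}{110} \approx -0.063636$)
$A + B{\left(8,-6 \right)} = - \frac{7}{110} + \frac{-6 + 8}{-1 + 8} = - \frac{7}{110} + \frac{1}{7} \cdot 2 = - \frac{7}{110} + \frac{2}{7} = \frac{171}{770}$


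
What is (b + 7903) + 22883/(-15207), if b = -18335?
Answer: -158662307/15207 ≈ -10434.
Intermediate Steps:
(b + 7903) + 22883/(-15207) = (-18335 + 7903) + 22883/(-15207) = -10432 + 22883*(-1/15207) = -10432 - 22883/15207 = -158662307/15207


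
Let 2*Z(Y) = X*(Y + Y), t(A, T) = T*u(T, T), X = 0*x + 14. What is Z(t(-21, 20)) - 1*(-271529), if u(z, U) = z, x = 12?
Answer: 277129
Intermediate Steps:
X = 14 (X = 0*12 + 14 = 0 + 14 = 14)
t(A, T) = T² (t(A, T) = T*T = T²)
Z(Y) = 14*Y (Z(Y) = (14*(Y + Y))/2 = (14*(2*Y))/2 = (28*Y)/2 = 14*Y)
Z(t(-21, 20)) - 1*(-271529) = 14*20² - 1*(-271529) = 14*400 + 271529 = 5600 + 271529 = 277129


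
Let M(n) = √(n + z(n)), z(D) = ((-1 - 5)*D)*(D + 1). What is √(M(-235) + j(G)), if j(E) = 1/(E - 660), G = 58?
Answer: √(-602 + 1812020*I*√13207)/602 ≈ 16.95 + 16.95*I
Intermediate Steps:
z(D) = -6*D*(1 + D) (z(D) = (-6*D)*(1 + D) = -6*D*(1 + D))
j(E) = 1/(-660 + E)
M(n) = √(n - 6*n*(1 + n))
√(M(-235) + j(G)) = √(√(-235*(-5 - 6*(-235))) + 1/(-660 + 58)) = √(√(-235*(-5 + 1410)) + 1/(-602)) = √(√(-235*1405) - 1/602) = √(√(-330175) - 1/602) = √(5*I*√13207 - 1/602) = √(-1/602 + 5*I*√13207)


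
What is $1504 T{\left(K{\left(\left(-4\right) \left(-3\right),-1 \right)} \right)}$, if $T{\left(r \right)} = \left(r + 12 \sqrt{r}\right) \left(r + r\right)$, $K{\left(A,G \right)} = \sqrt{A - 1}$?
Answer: $33088 + 36096 \cdot 11^{\frac{3}{4}} \approx 2.5111 \cdot 10^{5}$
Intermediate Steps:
$K{\left(A,G \right)} = \sqrt{-1 + A}$
$T{\left(r \right)} = 2 r \left(r + 12 \sqrt{r}\right)$ ($T{\left(r \right)} = \left(r + 12 \sqrt{r}\right) 2 r = 2 r \left(r + 12 \sqrt{r}\right)$)
$1504 T{\left(K{\left(\left(-4\right) \left(-3\right),-1 \right)} \right)} = 1504 \left(2 \left(\sqrt{-1 - -12}\right)^{2} + 24 \left(\sqrt{-1 - -12}\right)^{\frac{3}{2}}\right) = 1504 \left(2 \left(\sqrt{-1 + 12}\right)^{2} + 24 \left(\sqrt{-1 + 12}\right)^{\frac{3}{2}}\right) = 1504 \left(2 \left(\sqrt{11}\right)^{2} + 24 \left(\sqrt{11}\right)^{\frac{3}{2}}\right) = 1504 \left(2 \cdot 11 + 24 \cdot 11^{\frac{3}{4}}\right) = 1504 \left(22 + 24 \cdot 11^{\frac{3}{4}}\right) = 33088 + 36096 \cdot 11^{\frac{3}{4}}$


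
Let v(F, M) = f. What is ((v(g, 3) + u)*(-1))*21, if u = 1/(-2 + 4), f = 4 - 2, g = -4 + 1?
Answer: -105/2 ≈ -52.500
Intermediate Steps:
g = -3
f = 2
v(F, M) = 2
u = 1/2 ≈ 0.50000
((v(g, 3) + u)*(-1))*21 = ((2 + 1/2)*(-1))*21 = ((5/2)*(-1))*21 = -5/2*21 = -105/2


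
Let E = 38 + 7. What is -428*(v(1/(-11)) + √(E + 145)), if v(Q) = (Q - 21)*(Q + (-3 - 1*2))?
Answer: -5560576/121 - 428*√190 ≈ -51855.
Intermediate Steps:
E = 45
v(Q) = (-21 + Q)*(-5 + Q) (v(Q) = (-21 + Q)*(Q + (-3 - 2)) = (-21 + Q)*(Q - 5) = (-21 + Q)*(-5 + Q))
-428*(v(1/(-11)) + √(E + 145)) = -428*((105 + (1/(-11))² - 26/(-11)) + √(45 + 145)) = -428*((105 + (-1/11)² - 26*(-1/11)) + √190) = -428*((105 + 1/121 + 26/11) + √190) = -428*(12992/121 + √190) = -5560576/121 - 428*√190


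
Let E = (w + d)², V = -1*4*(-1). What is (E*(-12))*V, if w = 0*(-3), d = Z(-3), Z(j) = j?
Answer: -432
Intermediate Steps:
d = -3
V = 4 (V = -4*(-1) = 4)
w = 0
E = 9 (E = (0 - 3)² = (-3)² = 9)
(E*(-12))*V = (9*(-12))*4 = -108*4 = -432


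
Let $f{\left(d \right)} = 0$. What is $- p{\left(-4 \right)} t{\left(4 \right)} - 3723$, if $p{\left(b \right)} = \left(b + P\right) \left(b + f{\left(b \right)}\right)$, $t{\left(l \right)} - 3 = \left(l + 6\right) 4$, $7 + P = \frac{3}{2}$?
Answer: $-5357$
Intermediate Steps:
$P = - \frac{11}{2}$ ($P = -7 + \frac{3}{2} = - \frac{11}{2} \approx -5.5$)
$t{\left(l \right)} = 27 + 4 l$ ($t{\left(l \right)} = 3 + \left(l + 6\right) 4 = 3 + \left(6 + l\right) 4 = 3 + \left(24 + 4 l\right) = 27 + 4 l$)
$p{\left(b \right)} = b \left(- \frac{11}{2} + b\right)$ ($p{\left(b \right)} = \left(b - \frac{11}{2}\right) \left(b + 0\right) = \left(- \frac{11}{2} + b\right) b = b \left(- \frac{11}{2} + b\right)$)
$- p{\left(-4 \right)} t{\left(4 \right)} - 3723 = - \frac{\left(-4\right) \left(-11 + 2 \left(-4\right)\right)}{2} \left(27 + 4 \cdot 4\right) - 3723 = - \frac{\left(-4\right) \left(-11 - 8\right)}{2} \left(27 + 16\right) - 3723 = - \frac{\left(-4\right) \left(-19\right)}{2} \cdot 43 - 3723 = \left(-1\right) 38 \cdot 43 - 3723 = \left(-38\right) 43 - 3723 = -1634 - 3723 = -5357$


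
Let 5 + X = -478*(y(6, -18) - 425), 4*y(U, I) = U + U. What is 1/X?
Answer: 1/201711 ≈ 4.9576e-6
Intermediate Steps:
y(U, I) = U/2 (y(U, I) = (U + U)/4 = (2*U)/4 = U/2)
X = 201711 (X = -5 - 478*((1/2)*6 - 425) = -5 - 478*(3 - 425) = -5 - 478*(-422) = -5 + 201716 = 201711)
1/X = 1/201711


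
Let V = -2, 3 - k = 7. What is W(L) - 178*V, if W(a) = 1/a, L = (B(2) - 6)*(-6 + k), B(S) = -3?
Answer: 32041/90 ≈ 356.01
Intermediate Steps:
k = -4 (k = 3 - 1*7 = 3 - 7 = -4)
L = 90 (L = (-3 - 6)*(-6 - 4) = -9*(-10) = 90)
W(a) = 1/a
W(L) - 178*V = 1/90 - 178*(-2) = 1/90 - 1*(-356) = 1/90 + 356 = 32041/90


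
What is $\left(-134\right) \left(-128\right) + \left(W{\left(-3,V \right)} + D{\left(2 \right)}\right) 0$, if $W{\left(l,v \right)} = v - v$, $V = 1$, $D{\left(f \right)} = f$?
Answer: $17152$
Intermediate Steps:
$W{\left(l,v \right)} = 0$
$\left(-134\right) \left(-128\right) + \left(W{\left(-3,V \right)} + D{\left(2 \right)}\right) 0 = \left(-134\right) \left(-128\right) + \left(0 + 2\right) 0 = 17152 + 2 \cdot 0 = 17152 + 0 = 17152$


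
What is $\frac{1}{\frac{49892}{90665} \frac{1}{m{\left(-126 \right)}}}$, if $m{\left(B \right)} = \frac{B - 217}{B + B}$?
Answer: $\frac{4442585}{1796112} \approx 2.4734$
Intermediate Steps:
$m{\left(B \right)} = \frac{-217 + B}{2 B}$
$\frac{1}{\frac{49892}{90665} \frac{1}{m{\left(-126 \right)}}} = \frac{1}{\frac{49892}{90665} \frac{1}{\frac{1}{2} \frac{1}{-126} \left(-217 - 126\right)}} = \frac{1}{49892 \cdot \frac{1}{90665} \frac{1}{\frac{1}{2} \left(- \frac{1}{126}\right) \left(-343\right)}} = \frac{1}{\frac{49892}{90665} \frac{1}{\frac{49}{36}}} = \frac{1}{\frac{49892}{90665} \cdot \frac{36}{49}} = \frac{1}{\frac{1796112}{4442585}} = \frac{4442585}{1796112}$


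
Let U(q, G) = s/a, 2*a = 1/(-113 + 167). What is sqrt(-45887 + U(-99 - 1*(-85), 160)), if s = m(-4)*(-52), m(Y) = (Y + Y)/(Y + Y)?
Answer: I*sqrt(51503) ≈ 226.94*I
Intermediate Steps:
a = 1/108 (a = 1/(2*(-113 + 167)) = (1/2)/54 = (1/2)*(1/54) = 1/108 ≈ 0.0092593)
m(Y) = 1 (m(Y) = (2*Y)/((2*Y)) = (2*Y)*(1/(2*Y)) = 1)
s = -52 (s = 1*(-52) = -52)
U(q, G) = -5616 (U(q, G) = -52/1/108 = -52*108 = -5616)
sqrt(-45887 + U(-99 - 1*(-85), 160)) = sqrt(-45887 - 5616) = sqrt(-51503) = I*sqrt(51503)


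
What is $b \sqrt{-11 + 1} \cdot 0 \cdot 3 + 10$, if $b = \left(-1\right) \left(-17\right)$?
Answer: $10$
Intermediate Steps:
$b = 17$
$b \sqrt{-11 + 1} \cdot 0 \cdot 3 + 10 = 17 \sqrt{-11 + 1} \cdot 0 \cdot 3 + 10 = 17 \sqrt{-10} \cdot 0 + 10 = 17 i \sqrt{10} \cdot 0 + 10 = 17 \cdot 0 + 10 = 0 + 10 = 10$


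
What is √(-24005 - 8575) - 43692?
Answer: -43692 + 6*I*√905 ≈ -43692.0 + 180.5*I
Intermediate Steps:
√(-24005 - 8575) - 43692 = √(-32580) - 43692 = 6*I*√905 - 43692 = -43692 + 6*I*√905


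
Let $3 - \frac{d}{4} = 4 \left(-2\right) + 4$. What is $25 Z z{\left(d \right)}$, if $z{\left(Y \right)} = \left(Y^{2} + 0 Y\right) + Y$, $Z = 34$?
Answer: $690200$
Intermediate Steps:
$d = 28$ ($d = 12 - 4 \left(4 \left(-2\right) + 4\right) = 12 - 4 \left(-8 + 4\right) = 12 - -16 = 12 + 16 = 28$)
$z{\left(Y \right)} = Y + Y^{2}$ ($z{\left(Y \right)} = \left(Y^{2} + 0\right) + Y = Y^{2} + Y = Y + Y^{2}$)
$25 Z z{\left(d \right)} = 25 \cdot 34 \cdot 28 \left(1 + 28\right) = 850 \cdot 28 \cdot 29 = 850 \cdot 812 = 690200$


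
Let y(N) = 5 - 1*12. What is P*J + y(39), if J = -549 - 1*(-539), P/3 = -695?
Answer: 20843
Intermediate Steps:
P = -2085 (P = 3*(-695) = -2085)
y(N) = -7 (y(N) = 5 - 12 = -7)
J = -10 (J = -549 + 539 = -10)
P*J + y(39) = -2085*(-10) - 7 = 20850 - 7 = 20843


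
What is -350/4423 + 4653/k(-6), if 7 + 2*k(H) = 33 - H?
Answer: 20574619/70768 ≈ 290.73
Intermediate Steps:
k(H) = 13 - H/2 (k(H) = -7/2 + (33 - H)/2 = -7/2 + (33/2 - H/2) = 13 - H/2)
-350/4423 + 4653/k(-6) = -350/4423 + 4653/(13 - 1/2*(-6)) = -350*1/4423 + 4653/(13 + 3) = -350/4423 + 4653/16 = 20574619/70768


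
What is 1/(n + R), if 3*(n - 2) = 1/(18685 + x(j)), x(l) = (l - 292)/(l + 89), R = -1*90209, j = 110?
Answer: -11154399/1006204870394 ≈ -1.1086e-5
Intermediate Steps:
R = -90209
x(l) = (-292 + l)/(89 + l)
n = 22308997/11154399 (n = 2 + 1/(3*(18685 + (-292 + 110)/(89 + 110))) = 2 + 1/(3*(18685 - 182/199)) = 2 + 1/(3*(3718133/199)) = 2 + (⅓)*(199/3718133) = 2 + 199/11154399 = 22308997/11154399 ≈ 2.0000)
1/(n + R) = 1/(22308997/11154399 - 90209) = 1/(-1006204870394/11154399) = -11154399/1006204870394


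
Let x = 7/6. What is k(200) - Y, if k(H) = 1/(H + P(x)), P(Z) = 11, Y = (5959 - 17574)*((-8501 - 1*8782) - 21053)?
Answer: -93952527039/211 ≈ -4.4527e+8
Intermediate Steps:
x = 7/6 (x = 7*(1/6) = 7/6 ≈ 1.1667)
Y = 445272640 (Y = -11615*((-8501 - 8782) - 21053) = -11615*(-17283 - 21053) = -11615*(-38336) = 445272640)
k(H) = 1/(11 + H) (k(H) = 1/(H + 11) = 1/(11 + H))
k(200) - Y = 1/(11 + 200) - 1*445272640 = 1/211 - 445272640 = -93952527039/211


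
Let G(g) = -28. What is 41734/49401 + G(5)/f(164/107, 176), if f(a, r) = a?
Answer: -3208205/184131 ≈ -17.423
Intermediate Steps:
41734/49401 + G(5)/f(164/107, 176) = 41734/49401 - 28/(164/107) = 41734*(1/49401) - 28/(164*(1/107)) = 3794/4491 - 28/164/107 = 3794/4491 - 28*107/164 = 3794/4491 - 749/41 = -3208205/184131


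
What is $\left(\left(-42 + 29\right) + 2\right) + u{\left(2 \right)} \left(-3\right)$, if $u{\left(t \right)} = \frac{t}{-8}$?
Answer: $- \frac{41}{4} \approx -10.25$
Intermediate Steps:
$u{\left(t \right)} = - \frac{t}{8}$ ($u{\left(t \right)} = t \left(- \frac{1}{8}\right) = - \frac{t}{8}$)
$\left(\left(-42 + 29\right) + 2\right) + u{\left(2 \right)} \left(-3\right) = \left(\left(-42 + 29\right) + 2\right) + \left(- \frac{1}{8}\right) 2 \left(-3\right) = \left(-13 + 2\right) - - \frac{3}{4} = -11 + \frac{3}{4} = - \frac{41}{4}$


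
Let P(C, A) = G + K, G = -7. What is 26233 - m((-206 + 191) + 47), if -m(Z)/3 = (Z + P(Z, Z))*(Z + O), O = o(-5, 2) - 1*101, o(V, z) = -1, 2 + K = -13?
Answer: 24133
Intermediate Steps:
K = -15 (K = -2 - 13 = -15)
P(C, A) = -22 (P(C, A) = -7 - 15 = -22)
O = -102 (O = -1 - 1*101 = -1 - 101 = -102)
m(Z) = -3*(-102 + Z)*(-22 + Z) (m(Z) = -3*(Z - 22)*(Z - 102) = -3*(-22 + Z)*(-102 + Z) = -3*(-102 + Z)*(-22 + Z))
26233 - m((-206 + 191) + 47) = 26233 - (-6732 - 3*((-206 + 191) + 47)² + 372*((-206 + 191) + 47)) = 26233 - (-6732 - 3*(-15 + 47)² + 372*(-15 + 47)) = 26233 - (-6732 - 3*32² + 372*32) = 26233 - (-6732 - 3*1024 + 11904) = 26233 - (-6732 - 3072 + 11904) = 26233 - 1*2100 = 26233 - 2100 = 24133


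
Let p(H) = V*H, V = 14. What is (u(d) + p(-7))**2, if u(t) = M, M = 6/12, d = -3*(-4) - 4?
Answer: 38025/4 ≈ 9506.3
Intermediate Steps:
d = 8 (d = 12 - 4 = 8)
p(H) = 14*H
M = 1/2 (M = 6*(1/12) = 1/2 ≈ 0.50000)
u(t) = 1/2
(u(d) + p(-7))**2 = (1/2 + 14*(-7))**2 = (1/2 - 98)**2 = (-195/2)**2 = 38025/4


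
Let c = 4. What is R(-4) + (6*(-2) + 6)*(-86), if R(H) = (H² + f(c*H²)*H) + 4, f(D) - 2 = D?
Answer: 272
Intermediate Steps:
f(D) = 2 + D
R(H) = 4 + H² + H*(2 + 4*H²) (R(H) = (H² + (2 + 4*H²)*H) + 4 = (H² + H*(2 + 4*H²)) + 4 = 4 + H² + H*(2 + 4*H²))
R(-4) + (6*(-2) + 6)*(-86) = (4 + (-4)² + 2*(-4) + 4*(-4)³) + (6*(-2) + 6)*(-86) = (4 + 16 - 8 + 4*(-64)) + (-12 + 6)*(-86) = (4 + 16 - 8 - 256) - 6*(-86) = -244 + 516 = 272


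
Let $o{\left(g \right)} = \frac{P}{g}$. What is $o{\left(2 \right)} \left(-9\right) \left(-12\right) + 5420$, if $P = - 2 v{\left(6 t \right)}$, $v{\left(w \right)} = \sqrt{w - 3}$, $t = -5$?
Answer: $5420 - 108 i \sqrt{33} \approx 5420.0 - 620.41 i$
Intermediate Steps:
$v{\left(w \right)} = \sqrt{-3 + w}$
$P = - 2 i \sqrt{33}$ ($P = - 2 \sqrt{-3 + 6 \left(-5\right)} = - 2 \sqrt{-3 - 30} = - 2 \sqrt{-33} = - 2 i \sqrt{33} \approx - 11.489 i$)
$o{\left(g \right)} = - \frac{2 i \sqrt{33}}{g}$ ($o{\left(g \right)} = \frac{\left(-2\right) i \sqrt{33}}{g} = - \frac{2 i \sqrt{33}}{g}$)
$o{\left(2 \right)} \left(-9\right) \left(-12\right) + 5420 = - \frac{2 i \sqrt{33}}{2} \left(-9\right) \left(-12\right) + 5420 = \left(-2\right) i \sqrt{33} \cdot \frac{1}{2} \left(-9\right) \left(-12\right) + 5420 = - i \sqrt{33} \left(-9\right) \left(-12\right) + 5420 = 9 i \sqrt{33} \left(-12\right) + 5420 = - 108 i \sqrt{33} + 5420 = 5420 - 108 i \sqrt{33}$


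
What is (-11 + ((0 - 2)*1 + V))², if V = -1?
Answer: 196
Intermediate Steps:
(-11 + ((0 - 2)*1 + V))² = (-11 + ((0 - 2)*1 - 1))² = (-11 + (-2*1 - 1))² = (-11 + (-2 - 1))² = (-11 - 3)² = (-14)² = 196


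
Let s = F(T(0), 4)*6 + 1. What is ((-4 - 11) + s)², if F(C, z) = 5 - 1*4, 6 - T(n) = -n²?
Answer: 64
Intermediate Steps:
T(n) = 6 + n² (T(n) = 6 - (-1)*n² = 6 + n²)
F(C, z) = 1 (F(C, z) = 5 - 4 = 1)
s = 7 (s = 1*6 + 1 = 6 + 1 = 7)
((-4 - 11) + s)² = ((-4 - 11) + 7)² = (-15 + 7)² = (-8)² = 64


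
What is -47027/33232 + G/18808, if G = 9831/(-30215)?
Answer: -107762117759/76150018480 ≈ -1.4151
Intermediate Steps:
G = -9831/30215 (G = 9831*(-1/30215) = -9831/30215 ≈ -0.32537)
-47027/33232 + G/18808 = -47027/33232 - 9831/30215/18808 = -47027*1/33232 - 9831/30215*1/18808 = -1517/1072 - 9831/568283720 = -107762117759/76150018480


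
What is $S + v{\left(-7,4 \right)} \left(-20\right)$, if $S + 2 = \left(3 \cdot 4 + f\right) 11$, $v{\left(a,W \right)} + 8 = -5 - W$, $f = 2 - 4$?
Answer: $448$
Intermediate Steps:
$f = -2$
$v{\left(a,W \right)} = -13 - W$ ($v{\left(a,W \right)} = -8 - \left(5 + W\right) = -13 - W$)
$S = 108$ ($S = -2 + \left(3 \cdot 4 - 2\right) 11 = -2 + \left(12 - 2\right) 11 = -2 + 10 \cdot 11 = -2 + 110 = 108$)
$S + v{\left(-7,4 \right)} \left(-20\right) = 108 + \left(-13 - 4\right) \left(-20\right) = 108 - -340 = 108 + 340 = 448$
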